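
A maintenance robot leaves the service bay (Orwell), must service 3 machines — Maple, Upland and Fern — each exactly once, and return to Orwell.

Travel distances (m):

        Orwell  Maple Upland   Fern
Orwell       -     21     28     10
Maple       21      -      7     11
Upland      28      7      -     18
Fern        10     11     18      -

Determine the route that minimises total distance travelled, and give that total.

Orwell - Maple - Upland - Fern - Orwell: 21+7+18+10 = 56
Orwell - Maple - Fern - Upland - Orwell: 21+11+18+28 = 78
Orwell - Upland - Maple - Fern - Orwell: 28+7+11+10 = 56
The minimum is 56.
One optimal route: Orwell → Maple → Upland → Fern → Orwell (or its reverse).

Minimum total distance: 56 m.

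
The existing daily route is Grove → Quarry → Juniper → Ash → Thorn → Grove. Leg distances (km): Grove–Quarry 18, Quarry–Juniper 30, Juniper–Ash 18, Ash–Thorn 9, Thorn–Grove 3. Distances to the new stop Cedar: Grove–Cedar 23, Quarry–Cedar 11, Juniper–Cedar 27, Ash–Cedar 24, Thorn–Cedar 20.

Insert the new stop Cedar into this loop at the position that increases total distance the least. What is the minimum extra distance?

Insertion cost between consecutive stops i–j is d(i,Cedar) + d(Cedar,j) − d(i,j):
  between Grove and Quarry: 23 + 11 − 18 = 16
  between Quarry and Juniper: 11 + 27 − 30 = 8
  between Juniper and Ash: 27 + 24 − 18 = 33
  between Ash and Thorn: 24 + 20 − 9 = 35
  between Thorn and Grove: 20 + 23 − 3 = 40
Cheapest insertion is between Quarry and Juniper, adding 8.
New total = 78 + 8 = 86.

Minimum extra distance: 8 km, inserting Cedar between Quarry and Juniper.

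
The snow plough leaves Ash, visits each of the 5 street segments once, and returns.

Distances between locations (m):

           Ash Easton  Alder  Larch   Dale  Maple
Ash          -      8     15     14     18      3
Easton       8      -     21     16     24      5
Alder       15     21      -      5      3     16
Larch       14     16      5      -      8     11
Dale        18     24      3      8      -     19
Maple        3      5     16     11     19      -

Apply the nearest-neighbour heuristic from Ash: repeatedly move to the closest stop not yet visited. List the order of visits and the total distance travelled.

Ash → [Maple:3 / Easton:8 / Larch:14 / Alder:15 / Dale:18] → Maple (3)
Maple → [Easton:5 / Larch:11 / Alder:16 / Dale:19] → Easton (5)
Easton → [Larch:16 / Alder:21 / Dale:24] → Larch (16)
Larch → [Alder:5 / Dale:8] → Alder (5)
Alder → [Dale:3] → Dale (3)
Return Dale→Ash: 18.
Total = 3 + 5 + 16 + 5 + 3 + 18 = 50.

Nearest-neighbour total = 50 m; route Ash → Maple → Easton → Larch → Alder → Dale → Ash.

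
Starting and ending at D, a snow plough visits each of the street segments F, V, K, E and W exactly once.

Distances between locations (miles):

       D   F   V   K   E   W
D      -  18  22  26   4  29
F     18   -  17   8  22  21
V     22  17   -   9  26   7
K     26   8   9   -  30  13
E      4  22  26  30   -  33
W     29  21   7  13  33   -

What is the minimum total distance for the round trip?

D-F-V-K-E-W-D: 18+17+9+30+33+29 = 136
D-F-V-K-W-E-D: 18+17+9+13+33+4 = 94
D-F-V-E-K-W-D: 18+17+26+30+13+29 = 133
D-F-V-E-W-K-D: 18+17+26+33+13+26 = 133
D-F-V-W-K-E-D: 18+17+7+13+30+4 = 89
D-F-V-W-E-K-D: 18+17+7+33+30+26 = 131
D-F-K-V-E-W-D: 18+8+9+26+33+29 = 123
D-F-K-V-W-E-D: 18+8+9+7+33+4 = 79
D-F-K-E-V-W-D: 18+8+30+26+7+29 = 118
D-F-K-E-W-V-D: 18+8+30+33+7+22 = 118
D-F-K-W-V-E-D: 18+8+13+7+26+4 = 76
D-F-K-W-E-V-D: 18+8+13+33+26+22 = 120
D-F-E-V-K-W-D: 18+22+26+9+13+29 = 117
D-F-E-V-W-K-D: 18+22+26+7+13+26 = 112
… (46 more)
The minimum is 76.
One optimal route: D → F → K → W → V → E → D (or its reverse).

Minimum total distance: 76 miles.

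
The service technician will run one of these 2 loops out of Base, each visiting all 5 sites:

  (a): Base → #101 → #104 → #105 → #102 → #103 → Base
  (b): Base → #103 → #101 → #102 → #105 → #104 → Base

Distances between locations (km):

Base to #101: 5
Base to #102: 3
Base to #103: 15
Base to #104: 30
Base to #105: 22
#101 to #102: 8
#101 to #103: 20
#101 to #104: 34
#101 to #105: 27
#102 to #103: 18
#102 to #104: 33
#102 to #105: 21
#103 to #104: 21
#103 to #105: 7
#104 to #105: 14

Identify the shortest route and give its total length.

Shortest is (a), total 107 km.

(a): 5 + 34 + 14 + 21 + 18 + 15 = 107
(b): 15 + 20 + 8 + 21 + 14 + 30 = 108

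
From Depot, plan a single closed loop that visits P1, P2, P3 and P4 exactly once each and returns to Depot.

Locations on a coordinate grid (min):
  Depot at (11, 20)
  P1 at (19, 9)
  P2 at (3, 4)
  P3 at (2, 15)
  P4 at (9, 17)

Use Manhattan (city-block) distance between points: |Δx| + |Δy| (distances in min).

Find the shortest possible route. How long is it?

There are 12 distinct closed tours to check (reversals are equivalent).
Depot - P1 - P2 - P3 - P4 - Depot: 19+21+12+9+5 = 66
Depot - P1 - P2 - P4 - P3 - Depot: 19+21+19+9+14 = 82
Depot - P1 - P3 - P2 - P4 - Depot: 19+23+12+19+5 = 78
Depot - P1 - P3 - P4 - P2 - Depot: 19+23+9+19+24 = 94
Depot - P1 - P4 - P2 - P3 - Depot: 19+18+19+12+14 = 82
Depot - P1 - P4 - P3 - P2 - Depot: 19+18+9+12+24 = 82
Depot - P2 - P1 - P3 - P4 - Depot: 24+21+23+9+5 = 82
Depot - P2 - P1 - P4 - P3 - Depot: 24+21+18+9+14 = 86
Depot - P2 - P3 - P1 - P4 - Depot: 24+12+23+18+5 = 82
Depot - P2 - P4 - P1 - P3 - Depot: 24+19+18+23+14 = 98
Depot - P3 - P1 - P2 - P4 - Depot: 14+23+21+19+5 = 82
Depot - P3 - P2 - P1 - P4 - Depot: 14+12+21+18+5 = 70
The minimum is 66.
One optimal route: Depot → P1 → P2 → P3 → P4 → Depot (or its reverse).

66 min — the shortest possible round trip.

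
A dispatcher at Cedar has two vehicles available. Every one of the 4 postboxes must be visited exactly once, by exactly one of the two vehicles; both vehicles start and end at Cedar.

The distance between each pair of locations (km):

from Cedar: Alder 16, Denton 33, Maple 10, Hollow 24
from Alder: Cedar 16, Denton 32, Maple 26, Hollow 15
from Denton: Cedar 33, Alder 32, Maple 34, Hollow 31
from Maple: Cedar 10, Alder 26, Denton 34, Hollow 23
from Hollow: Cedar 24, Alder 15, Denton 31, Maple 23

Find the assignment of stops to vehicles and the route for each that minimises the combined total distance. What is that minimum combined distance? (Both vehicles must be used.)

Minimum combined distance: 115 km.

Try each way of splitting the stops between the two vehicles (each non-empty) and, for each split, find the best tour for each vehicle:
  {Alder} + {Denton, Maple, Hollow}: 32 + 97 = 129
  {Denton} + {Alder, Maple, Hollow}: 66 + 64 = 130
  {Alder, Denton} + {Maple, Hollow}: 81 + 57 = 138
  {Maple} + {Alder, Denton, Hollow}: 20 + 95 = 115
  {Alder, Maple} + {Denton, Hollow}: 52 + 88 = 140
  {Denton, Maple} + {Alder, Hollow}: 77 + 55 = 132
  … (7 splits in total)
Best: vehicle 1 Cedar → Maple → Cedar = 20; vehicle 2 Cedar → Alder → Hollow → Denton → Cedar = 95; combined 115.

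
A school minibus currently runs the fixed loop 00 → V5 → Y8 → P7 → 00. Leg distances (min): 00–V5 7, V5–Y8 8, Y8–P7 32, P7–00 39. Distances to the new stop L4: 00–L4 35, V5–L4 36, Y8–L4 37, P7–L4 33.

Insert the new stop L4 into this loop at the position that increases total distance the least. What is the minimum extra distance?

Insertion cost between consecutive stops i–j is d(i,L4) + d(L4,j) − d(i,j):
  between 00 and V5: 35 + 36 − 7 = 64
  between V5 and Y8: 36 + 37 − 8 = 65
  between Y8 and P7: 37 + 33 − 32 = 38
  between P7 and 00: 33 + 35 − 39 = 29
Cheapest insertion is between P7 and 00, adding 29.
New total = 86 + 29 = 115.

+29 min — insert L4 between P7 and 00.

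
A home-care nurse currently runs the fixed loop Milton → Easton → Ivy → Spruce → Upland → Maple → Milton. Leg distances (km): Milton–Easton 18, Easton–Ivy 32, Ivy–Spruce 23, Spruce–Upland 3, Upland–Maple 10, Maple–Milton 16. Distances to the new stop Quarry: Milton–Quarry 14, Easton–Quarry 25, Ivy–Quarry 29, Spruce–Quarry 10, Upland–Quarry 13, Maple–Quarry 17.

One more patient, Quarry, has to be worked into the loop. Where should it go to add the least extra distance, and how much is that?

Insertion cost between consecutive stops i–j is d(i,Quarry) + d(Quarry,j) − d(i,j):
  between Milton and Easton: 14 + 25 − 18 = 21
  between Easton and Ivy: 25 + 29 − 32 = 22
  between Ivy and Spruce: 29 + 10 − 23 = 16
  between Spruce and Upland: 10 + 13 − 3 = 20
  between Upland and Maple: 13 + 17 − 10 = 20
  between Maple and Milton: 17 + 14 − 16 = 15
Cheapest insertion is between Maple and Milton, adding 15.
New total = 102 + 15 = 117.

Minimum extra distance: 15 km, inserting Quarry between Maple and Milton.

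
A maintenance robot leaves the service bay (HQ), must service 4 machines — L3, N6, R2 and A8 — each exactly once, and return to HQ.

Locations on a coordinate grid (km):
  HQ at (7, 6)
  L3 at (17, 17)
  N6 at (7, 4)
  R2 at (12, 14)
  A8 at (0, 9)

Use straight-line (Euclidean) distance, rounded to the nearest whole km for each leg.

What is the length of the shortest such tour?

With 4 stops there are 4!/2 = 12 distinct round trips (a route and its reverse cost the same).
HQ - L3 - N6 - R2 - A8 - HQ: 15+16+11+13+8 = 63
HQ - L3 - N6 - A8 - R2 - HQ: 15+16+9+13+9 = 62
HQ - L3 - R2 - N6 - A8 - HQ: 15+6+11+9+8 = 49
HQ - L3 - R2 - A8 - N6 - HQ: 15+6+13+9+2 = 45
HQ - L3 - A8 - N6 - R2 - HQ: 15+19+9+11+9 = 63
HQ - L3 - A8 - R2 - N6 - HQ: 15+19+13+11+2 = 60
HQ - N6 - L3 - R2 - A8 - HQ: 2+16+6+13+8 = 45
HQ - N6 - L3 - A8 - R2 - HQ: 2+16+19+13+9 = 59
HQ - N6 - R2 - L3 - A8 - HQ: 2+11+6+19+8 = 46
HQ - N6 - A8 - L3 - R2 - HQ: 2+9+19+6+9 = 45
HQ - R2 - L3 - N6 - A8 - HQ: 9+6+16+9+8 = 48
HQ - R2 - N6 - L3 - A8 - HQ: 9+11+16+19+8 = 63
The minimum is 45.
One optimal route: HQ → L3 → R2 → A8 → N6 → HQ (or its reverse).

Minimum total distance: 45 km.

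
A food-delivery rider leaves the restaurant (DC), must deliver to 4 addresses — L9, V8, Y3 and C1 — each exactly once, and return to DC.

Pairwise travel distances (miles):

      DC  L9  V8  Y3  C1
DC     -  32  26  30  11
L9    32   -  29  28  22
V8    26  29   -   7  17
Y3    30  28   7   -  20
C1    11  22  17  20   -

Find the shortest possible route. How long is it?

Shortest round trip = 94 miles.

DC - L9 - V8 - Y3 - C1 - DC: 32+29+7+20+11 = 99
DC - L9 - V8 - C1 - Y3 - DC: 32+29+17+20+30 = 128
DC - L9 - Y3 - V8 - C1 - DC: 32+28+7+17+11 = 95
DC - L9 - Y3 - C1 - V8 - DC: 32+28+20+17+26 = 123
DC - L9 - C1 - V8 - Y3 - DC: 32+22+17+7+30 = 108
DC - L9 - C1 - Y3 - V8 - DC: 32+22+20+7+26 = 107
DC - V8 - L9 - Y3 - C1 - DC: 26+29+28+20+11 = 114
DC - V8 - L9 - C1 - Y3 - DC: 26+29+22+20+30 = 127
DC - V8 - Y3 - L9 - C1 - DC: 26+7+28+22+11 = 94
DC - V8 - C1 - L9 - Y3 - DC: 26+17+22+28+30 = 123
DC - Y3 - L9 - V8 - C1 - DC: 30+28+29+17+11 = 115
DC - Y3 - V8 - L9 - C1 - DC: 30+7+29+22+11 = 99
The minimum is 94.
One optimal route: DC → V8 → Y3 → L9 → C1 → DC (or its reverse).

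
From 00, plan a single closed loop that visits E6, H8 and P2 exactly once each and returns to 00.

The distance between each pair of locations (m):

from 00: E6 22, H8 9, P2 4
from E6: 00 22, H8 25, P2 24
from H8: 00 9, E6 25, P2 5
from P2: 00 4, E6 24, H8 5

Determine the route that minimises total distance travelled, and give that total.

Minimum total distance: 56 m.

00-E6-H8-P2-00: 22+25+5+4 = 56
00-E6-P2-H8-00: 22+24+5+9 = 60
00-H8-E6-P2-00: 9+25+24+4 = 62
The minimum is 56.
One optimal route: 00 → E6 → H8 → P2 → 00 (or its reverse).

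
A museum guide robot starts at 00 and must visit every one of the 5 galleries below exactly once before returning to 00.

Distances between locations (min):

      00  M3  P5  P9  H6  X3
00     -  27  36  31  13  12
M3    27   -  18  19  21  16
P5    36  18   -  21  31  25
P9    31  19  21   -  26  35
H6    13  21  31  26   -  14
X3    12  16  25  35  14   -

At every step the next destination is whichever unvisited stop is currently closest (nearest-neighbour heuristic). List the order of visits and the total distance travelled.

At 00 the remaining stops are X3 12, H6 13, M3 27, P9 31, P5 36; go to X3.
At X3 the remaining stops are H6 14, M3 16, P5 25, P9 35; go to H6.
At H6 the remaining stops are M3 21, P9 26, P5 31; go to M3.
At M3 the remaining stops are P5 18, P9 19; go to P5.
At P5 the remaining stops are P9 21; go to P9.
Return P9→00: 31.
Total = 12 + 14 + 21 + 18 + 21 + 31 = 117.

Nearest-neighbour total = 117 min; route 00 → X3 → H6 → M3 → P5 → P9 → 00.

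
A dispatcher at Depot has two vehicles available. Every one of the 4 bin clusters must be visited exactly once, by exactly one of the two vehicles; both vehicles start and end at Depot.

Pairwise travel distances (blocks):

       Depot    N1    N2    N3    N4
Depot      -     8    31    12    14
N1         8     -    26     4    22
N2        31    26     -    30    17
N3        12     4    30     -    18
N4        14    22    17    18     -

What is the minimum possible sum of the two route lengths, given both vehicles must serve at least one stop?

Check every non-empty split of the stops between the two vehicles; for each half take its own optimal tour:
  {N1} + {N2, N3, N4}: 16 + 73 = 89
  {N2} + {N1, N3, N4}: 62 + 44 = 106
  {N1, N2} + {N3, N4}: 65 + 44 = 109
  {N3} + {N1, N2, N4}: 24 + 65 = 89
  {N1, N3} + {N2, N4}: 24 + 62 = 86
  {N2, N3} + {N1, N4}: 73 + 44 = 117
  … (7 splits in total)
Best: vehicle 1 Depot → N1 → N3 → Depot = 24; vehicle 2 Depot → N2 → N4 → Depot = 62; combined 86.

86 blocks — the smallest possible combined total.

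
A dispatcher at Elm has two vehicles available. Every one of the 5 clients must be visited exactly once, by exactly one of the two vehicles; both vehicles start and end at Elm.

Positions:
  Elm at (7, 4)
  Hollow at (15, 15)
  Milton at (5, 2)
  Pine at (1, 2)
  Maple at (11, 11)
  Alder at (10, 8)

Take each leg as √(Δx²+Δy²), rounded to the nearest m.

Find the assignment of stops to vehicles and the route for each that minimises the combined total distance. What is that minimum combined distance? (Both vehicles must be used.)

Check every non-empty split of the stops between the two vehicles; for each half take its own optimal tour:
  {Hollow} + {Milton, Pine, Maple, Alder}: 28 + 28 = 56
  {Milton} + {Hollow, Pine, Maple, Alder}: 6 + 39 = 45
  {Hollow, Milton} + {Pine, Maple, Alder}: 33 + 27 = 60
  {Pine} + {Hollow, Milton, Maple, Alder}: 12 + 33 = 45
  {Hollow, Pine} + {Milton, Maple, Alder}: 39 + 22 = 61
  {Milton, Pine} + {Hollow, Maple, Alder}: 13 + 28 = 41
  … (15 splits in total)
Best: vehicle 1 Elm → Milton → Pine → Elm = 13; vehicle 2 Elm → Hollow → Maple → Alder → Elm = 28; combined 41.

Minimum combined distance: 41 m.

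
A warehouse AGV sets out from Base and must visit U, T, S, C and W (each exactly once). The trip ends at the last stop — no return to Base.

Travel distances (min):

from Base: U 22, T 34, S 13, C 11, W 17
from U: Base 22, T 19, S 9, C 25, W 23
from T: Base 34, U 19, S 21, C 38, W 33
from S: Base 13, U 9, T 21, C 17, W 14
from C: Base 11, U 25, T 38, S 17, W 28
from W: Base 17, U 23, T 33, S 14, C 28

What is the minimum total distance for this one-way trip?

Shortest open route: 81 min.

There are 5! = 120 possible orderings.
Base - U - T - S - C - W: 22+19+21+17+28 = 107
Base - U - T - S - W - C: 22+19+21+14+28 = 104
Base - U - T - C - S - W: 22+19+38+17+14 = 110
Base - U - T - C - W - S: 22+19+38+28+14 = 121
Base - U - T - W - S - C: 22+19+33+14+17 = 105
Base - U - T - W - C - S: 22+19+33+28+17 = 119
Base - U - S - T - C - W: 22+9+21+38+28 = 118
Base - U - S - T - W - C: 22+9+21+33+28 = 113
Base - U - S - C - T - W: 22+9+17+38+33 = 119
Base - U - S - C - W - T: 22+9+17+28+33 = 109
Base - U - S - W - T - C: 22+9+14+33+38 = 116
Base - U - S - W - C - T: 22+9+14+28+38 = 111
Base - U - C - T - S - W: 22+25+38+21+14 = 120
Base - U - C - T - W - S: 22+25+38+33+14 = 132
… (106 more)
Base - C - W - S - U - T: 11+28+14+9+19 = 81  ← best
The minimum is 81.
One shortest path: Base → C → W → S → U → T.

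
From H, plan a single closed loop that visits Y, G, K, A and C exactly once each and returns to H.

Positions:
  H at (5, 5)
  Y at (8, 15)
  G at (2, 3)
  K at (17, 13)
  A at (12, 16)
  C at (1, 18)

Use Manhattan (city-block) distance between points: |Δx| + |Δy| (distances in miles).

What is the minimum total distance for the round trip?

With 5 stops there are 5!/2 = 60 distinct round trips (a route and its reverse cost the same).
H - Y - G - K - A - C - H: 13+18+25+8+13+17 = 94
H - Y - G - K - C - A - H: 13+18+25+21+13+18 = 108
H - Y - G - A - K - C - H: 13+18+23+8+21+17 = 100
H - Y - G - A - C - K - H: 13+18+23+13+21+20 = 108
H - Y - G - C - K - A - H: 13+18+16+21+8+18 = 94
H - Y - G - C - A - K - H: 13+18+16+13+8+20 = 88
H - Y - K - G - A - C - H: 13+11+25+23+13+17 = 102
H - Y - K - G - C - A - H: 13+11+25+16+13+18 = 96
H - Y - K - A - G - C - H: 13+11+8+23+16+17 = 88
H - Y - K - A - C - G - H: 13+11+8+13+16+5 = 66
H - Y - K - C - G - A - H: 13+11+21+16+23+18 = 102
H - Y - K - C - A - G - H: 13+11+21+13+23+5 = 86
H - Y - A - G - K - C - H: 13+5+23+25+21+17 = 104
H - Y - A - G - C - K - H: 13+5+23+16+21+20 = 98
… (46 more)
H - G - C - Y - A - K - H: 5+16+10+5+8+20 = 64  ← best
The minimum is 64.
One optimal route: H → G → C → Y → A → K → H (or its reverse).

Shortest round trip = 64 miles.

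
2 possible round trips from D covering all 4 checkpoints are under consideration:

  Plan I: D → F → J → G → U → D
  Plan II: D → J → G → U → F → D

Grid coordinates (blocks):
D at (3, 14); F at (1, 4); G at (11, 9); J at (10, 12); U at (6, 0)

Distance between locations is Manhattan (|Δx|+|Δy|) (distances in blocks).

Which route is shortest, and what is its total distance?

48 blocks — Plan II is the shortest.

Plan I: 12 + 17 + 4 + 14 + 17 = 64
Plan II: 9 + 4 + 14 + 9 + 12 = 48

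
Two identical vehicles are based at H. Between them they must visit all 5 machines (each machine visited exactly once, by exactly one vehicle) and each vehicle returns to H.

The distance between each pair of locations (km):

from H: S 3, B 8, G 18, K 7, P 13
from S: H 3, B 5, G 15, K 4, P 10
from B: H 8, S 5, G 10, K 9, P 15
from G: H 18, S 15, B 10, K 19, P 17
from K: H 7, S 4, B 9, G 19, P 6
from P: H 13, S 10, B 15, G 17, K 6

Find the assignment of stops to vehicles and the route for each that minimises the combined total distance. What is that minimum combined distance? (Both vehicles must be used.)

There are 2^4 − 1 = 15 ways to divide the 5 stops into two non-empty groups. For each, the best each vehicle can do is its own shortest tour through its group:
  {S} + {B, G, K, P}: 6 + 48 = 54
  {B} + {S, G, K, P}: 16 + 48 = 64
  {S, B} + {G, K, P}: 16 + 48 = 64
  {G} + {S, B, K, P}: 36 + 36 = 72
  {S, G} + {B, K, P}: 36 + 36 = 72
  {B, G} + {S, K, P}: 36 + 26 = 62
  … (15 splits in total)
Best: vehicle 1 H → S → H = 6; vehicle 2 H → B → G → P → K → H = 48; combined 54.

Minimum combined distance: 54 km.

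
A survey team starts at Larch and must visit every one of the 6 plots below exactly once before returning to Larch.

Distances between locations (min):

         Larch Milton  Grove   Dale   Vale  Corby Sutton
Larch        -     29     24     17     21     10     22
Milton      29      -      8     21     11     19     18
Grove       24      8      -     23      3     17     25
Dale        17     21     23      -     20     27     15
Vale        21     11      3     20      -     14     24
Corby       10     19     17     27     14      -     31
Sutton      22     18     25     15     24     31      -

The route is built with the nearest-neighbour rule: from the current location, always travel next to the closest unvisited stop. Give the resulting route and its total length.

85 min along Larch → Corby → Vale → Grove → Milton → Sutton → Dale → Larch.

From Larch: distances to unvisited — Corby=10, Dale=17, Vale=21, Sutton=22, Grove=24, Milton=29. Nearest is Corby (10).
From Corby: distances to unvisited — Vale=14, Grove=17, Milton=19, Dale=27, Sutton=31. Nearest is Vale (14).
From Vale: distances to unvisited — Grove=3, Milton=11, Dale=20, Sutton=24. Nearest is Grove (3).
From Grove: distances to unvisited — Milton=8, Dale=23, Sutton=25. Nearest is Milton (8).
From Milton: distances to unvisited — Sutton=18, Dale=21. Nearest is Sutton (18).
From Sutton: distances to unvisited — Dale=15. Nearest is Dale (15).
Return Dale→Larch: 17.
Total = 10 + 14 + 3 + 8 + 18 + 15 + 17 = 85.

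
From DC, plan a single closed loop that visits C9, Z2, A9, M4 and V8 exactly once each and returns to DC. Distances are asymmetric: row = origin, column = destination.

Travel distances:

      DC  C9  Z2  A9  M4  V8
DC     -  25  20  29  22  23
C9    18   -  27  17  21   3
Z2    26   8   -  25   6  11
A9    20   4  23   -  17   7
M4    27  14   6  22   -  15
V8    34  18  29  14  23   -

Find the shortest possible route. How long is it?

Shortest round trip = 73.

DC→C9→Z2→A9→M4→V8→DC: 25+27+25+17+15+34 = 143
DC→C9→Z2→A9→V8→M4→DC: 25+27+25+7+23+27 = 134
DC→C9→Z2→M4→A9→V8→DC: 25+27+6+22+7+34 = 121
DC→C9→Z2→M4→V8→A9→DC: 25+27+6+15+14+20 = 107
DC→C9→Z2→V8→A9→M4→DC: 25+27+11+14+17+27 = 121
DC→C9→Z2→V8→M4→A9→DC: 25+27+11+23+22+20 = 128
DC→C9→A9→Z2→M4→V8→DC: 25+17+23+6+15+34 = 120
DC→C9→A9→Z2→V8→M4→DC: 25+17+23+11+23+27 = 126
DC→C9→A9→M4→Z2→V8→DC: 25+17+17+6+11+34 = 110
DC→C9→A9→M4→V8→Z2→DC: 25+17+17+15+29+26 = 129
DC→C9→A9→V8→Z2→M4→DC: 25+17+7+29+6+27 = 111
DC→C9→A9→V8→M4→Z2→DC: 25+17+7+23+6+26 = 104
DC→C9→M4→Z2→A9→V8→DC: 25+21+6+25+7+34 = 118
DC→C9→M4→Z2→V8→A9→DC: 25+21+6+11+14+20 = 97
… (106 more)
DC→M4→Z2→C9→V8→A9→DC: 22+6+8+3+14+20 = 73  ← best
The minimum is 73.
One optimal route: DC → M4 → Z2 → C9 → V8 → A9 → DC.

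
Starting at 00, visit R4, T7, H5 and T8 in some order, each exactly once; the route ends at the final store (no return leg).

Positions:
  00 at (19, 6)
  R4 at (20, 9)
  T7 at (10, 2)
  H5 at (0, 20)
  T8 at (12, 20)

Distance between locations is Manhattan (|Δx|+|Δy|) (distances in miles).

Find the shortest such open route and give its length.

Minimum one-way distance = 53 miles.

There are 4! = 24 possible orderings.
00 → R4 → T7 → H5 → T8: 4+17+28+12 = 61
00 → R4 → T7 → T8 → H5: 4+17+20+12 = 53
00 → R4 → H5 → T7 → T8: 4+31+28+20 = 83
00 → R4 → H5 → T8 → T7: 4+31+12+20 = 67
00 → R4 → T8 → T7 → H5: 4+19+20+28 = 71
00 → R4 → T8 → H5 → T7: 4+19+12+28 = 63
00 → T7 → R4 → H5 → T8: 13+17+31+12 = 73
00 → T7 → R4 → T8 → H5: 13+17+19+12 = 61
00 → T7 → H5 → R4 → T8: 13+28+31+19 = 91
00 → T7 → H5 → T8 → R4: 13+28+12+19 = 72
00 → T7 → T8 → R4 → H5: 13+20+19+31 = 83
00 → T7 → T8 → H5 → R4: 13+20+12+31 = 76
00 → H5 → R4 → T7 → T8: 33+31+17+20 = 101
00 → H5 → R4 → T8 → T7: 33+31+19+20 = 103
… (10 more)
The minimum is 53.
One shortest path: 00 → R4 → T7 → T8 → H5.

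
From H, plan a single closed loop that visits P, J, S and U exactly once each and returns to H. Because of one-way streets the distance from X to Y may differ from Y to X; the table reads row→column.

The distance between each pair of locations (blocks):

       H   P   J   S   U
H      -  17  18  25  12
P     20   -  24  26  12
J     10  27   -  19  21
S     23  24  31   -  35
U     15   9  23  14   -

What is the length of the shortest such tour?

H - P - J - S - U - H: 17+24+19+35+15 = 110
H - P - J - U - S - H: 17+24+21+14+23 = 99
H - P - S - J - U - H: 17+26+31+21+15 = 110
H - P - S - U - J - H: 17+26+35+23+10 = 111
H - P - U - J - S - H: 17+12+23+19+23 = 94
H - P - U - S - J - H: 17+12+14+31+10 = 84
H - J - P - S - U - H: 18+27+26+35+15 = 121
H - J - P - U - S - H: 18+27+12+14+23 = 94
H - J - S - P - U - H: 18+19+24+12+15 = 88
H - J - S - U - P - H: 18+19+35+9+20 = 101
H - J - U - P - S - H: 18+21+9+26+23 = 97
H - J - U - S - P - H: 18+21+14+24+20 = 97
H - S - P - J - U - H: 25+24+24+21+15 = 109
H - S - P - U - J - H: 25+24+12+23+10 = 94
… (10 more)
The minimum is 84.
One optimal route: H → P → U → S → J → H.

Minimum total distance: 84 blocks.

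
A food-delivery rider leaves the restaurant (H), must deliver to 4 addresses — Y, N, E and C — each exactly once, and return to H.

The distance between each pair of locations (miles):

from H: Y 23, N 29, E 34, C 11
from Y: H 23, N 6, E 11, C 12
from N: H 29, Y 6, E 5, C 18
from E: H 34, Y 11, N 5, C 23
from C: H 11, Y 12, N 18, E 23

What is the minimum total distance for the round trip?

There are 12 distinct closed tours to check (reversals are equivalent).
H→Y→N→E→C→H: 23+6+5+23+11 = 68
H→Y→N→C→E→H: 23+6+18+23+34 = 104
H→Y→E→N→C→H: 23+11+5+18+11 = 68
H→Y→E→C→N→H: 23+11+23+18+29 = 104
H→Y→C→N→E→H: 23+12+18+5+34 = 92
H→Y→C→E→N→H: 23+12+23+5+29 = 92
H→N→Y→E→C→H: 29+6+11+23+11 = 80
H→N→Y→C→E→H: 29+6+12+23+34 = 104
H→N→E→Y→C→H: 29+5+11+12+11 = 68
H→N→C→Y→E→H: 29+18+12+11+34 = 104
H→E→Y→N→C→H: 34+11+6+18+11 = 80
H→E→N→Y→C→H: 34+5+6+12+11 = 68
The minimum is 68.
One optimal route: H → Y → N → E → C → H (or its reverse).

Minimum total distance: 68 miles.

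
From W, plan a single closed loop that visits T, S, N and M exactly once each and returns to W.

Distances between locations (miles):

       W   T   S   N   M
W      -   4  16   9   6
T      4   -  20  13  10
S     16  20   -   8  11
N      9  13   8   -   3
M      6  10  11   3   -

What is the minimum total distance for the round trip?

W-T-S-N-M-W: 4+20+8+3+6 = 41
W-T-S-M-N-W: 4+20+11+3+9 = 47
W-T-N-S-M-W: 4+13+8+11+6 = 42
W-T-N-M-S-W: 4+13+3+11+16 = 47
W-T-M-S-N-W: 4+10+11+8+9 = 42
W-T-M-N-S-W: 4+10+3+8+16 = 41
W-S-T-N-M-W: 16+20+13+3+6 = 58
W-S-T-M-N-W: 16+20+10+3+9 = 58
W-S-N-T-M-W: 16+8+13+10+6 = 53
W-S-M-T-N-W: 16+11+10+13+9 = 59
W-N-T-S-M-W: 9+13+20+11+6 = 59
W-N-S-T-M-W: 9+8+20+10+6 = 53
The minimum is 41.
One optimal route: W → T → S → N → M → W (or its reverse).

Minimum total distance: 41 miles.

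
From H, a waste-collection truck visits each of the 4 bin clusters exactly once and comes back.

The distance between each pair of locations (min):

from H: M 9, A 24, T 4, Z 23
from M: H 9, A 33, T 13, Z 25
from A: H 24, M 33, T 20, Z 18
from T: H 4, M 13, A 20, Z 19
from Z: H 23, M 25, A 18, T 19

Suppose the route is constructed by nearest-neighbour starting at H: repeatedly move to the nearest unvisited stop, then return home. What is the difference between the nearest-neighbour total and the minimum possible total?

From H: T=4, M=9, Z=23, A=24 → choose T (4).
From T: M=13, Z=19, A=20 → choose M (13).
From M: Z=25, A=33 → choose Z (25).
From Z: A=18 → choose A (18).
NN route H → T → M → Z → A → H costs 84.
Optimal: H → M → Z → A → T → H costs 76 (by enumerating all 12 distinct tours).
Excess = 84 − 76 = 8.

8 min longer than the optimal tour.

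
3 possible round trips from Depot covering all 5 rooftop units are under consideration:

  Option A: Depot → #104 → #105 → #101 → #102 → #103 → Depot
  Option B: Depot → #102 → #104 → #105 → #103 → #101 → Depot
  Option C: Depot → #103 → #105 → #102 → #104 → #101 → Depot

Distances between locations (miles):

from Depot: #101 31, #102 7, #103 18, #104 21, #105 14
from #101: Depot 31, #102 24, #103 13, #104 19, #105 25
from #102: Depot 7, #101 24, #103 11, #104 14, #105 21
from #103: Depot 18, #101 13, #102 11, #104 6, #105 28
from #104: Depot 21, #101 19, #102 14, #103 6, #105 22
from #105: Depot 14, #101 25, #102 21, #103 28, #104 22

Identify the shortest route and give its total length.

Shortest is Option B, total 115 miles.

Option A: 21 + 22 + 25 + 24 + 11 + 18 = 121
Option B: 7 + 14 + 22 + 28 + 13 + 31 = 115
Option C: 18 + 28 + 21 + 14 + 19 + 31 = 131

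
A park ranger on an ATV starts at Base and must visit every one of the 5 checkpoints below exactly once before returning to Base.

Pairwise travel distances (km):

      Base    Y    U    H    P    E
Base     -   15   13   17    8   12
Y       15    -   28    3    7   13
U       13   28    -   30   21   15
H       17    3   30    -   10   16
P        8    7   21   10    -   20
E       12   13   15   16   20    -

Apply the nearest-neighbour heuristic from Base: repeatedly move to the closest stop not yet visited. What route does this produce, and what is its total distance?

Base → [P:8 / E:12 / U:13 / Y:15 / H:17] → P (8)
P → [Y:7 / H:10 / E:20 / U:21] → Y (7)
Y → [H:3 / E:13 / U:28] → H (3)
H → [E:16 / U:30] → E (16)
E → [U:15] → U (15)
Return U→Base: 13.
Total = 8 + 7 + 3 + 16 + 15 + 13 = 62.

Nearest-neighbour total = 62 km; route Base → P → Y → H → E → U → Base.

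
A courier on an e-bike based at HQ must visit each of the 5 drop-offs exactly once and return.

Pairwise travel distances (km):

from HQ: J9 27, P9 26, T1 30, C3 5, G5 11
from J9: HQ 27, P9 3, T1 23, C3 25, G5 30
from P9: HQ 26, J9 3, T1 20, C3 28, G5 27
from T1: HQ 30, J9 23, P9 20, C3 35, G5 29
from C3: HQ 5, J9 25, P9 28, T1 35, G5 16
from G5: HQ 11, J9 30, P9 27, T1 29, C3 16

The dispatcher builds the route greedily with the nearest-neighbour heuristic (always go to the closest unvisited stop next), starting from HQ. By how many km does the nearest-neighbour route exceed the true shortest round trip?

The nearest-neighbour route is 11 km longer than optimal.

From HQ: C3=5, G5=11, P9=26, J9=27, T1=30 → choose C3 (5).
From C3: G5=16, J9=25, P9=28, T1=35 → choose G5 (16).
From G5: P9=27, T1=29, J9=30 → choose P9 (27).
From P9: J9=3, T1=20 → choose J9 (3).
From J9: T1=23 → choose T1 (23).
NN route HQ → C3 → G5 → P9 → J9 → T1 → HQ costs 104.
Optimal: HQ → C3 → J9 → P9 → T1 → G5 → HQ costs 93 (by enumerating all 60 distinct tours).
Excess = 104 − 93 = 11.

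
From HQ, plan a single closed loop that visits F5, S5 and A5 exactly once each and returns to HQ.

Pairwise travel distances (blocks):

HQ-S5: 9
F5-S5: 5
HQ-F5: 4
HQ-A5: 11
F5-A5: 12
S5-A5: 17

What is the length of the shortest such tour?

Minimum total distance: 37 blocks.

With 3 stops there are 3!/2 = 3 distinct round trips (a route and its reverse cost the same).
HQ - F5 - S5 - A5 - HQ: 4+5+17+11 = 37
HQ - F5 - A5 - S5 - HQ: 4+12+17+9 = 42
HQ - S5 - F5 - A5 - HQ: 9+5+12+11 = 37
The minimum is 37.
One optimal route: HQ → F5 → S5 → A5 → HQ (or its reverse).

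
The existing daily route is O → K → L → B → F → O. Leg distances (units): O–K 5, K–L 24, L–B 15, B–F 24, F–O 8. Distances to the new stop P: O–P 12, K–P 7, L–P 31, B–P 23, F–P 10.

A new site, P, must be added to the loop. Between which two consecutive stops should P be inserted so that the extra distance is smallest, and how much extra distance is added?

Insertion cost between consecutive stops i–j is d(i,P) + d(P,j) − d(i,j):
  between O and K: 12 + 7 − 5 = 14
  between K and L: 7 + 31 − 24 = 14
  between L and B: 31 + 23 − 15 = 39
  between B and F: 23 + 10 − 24 = 9
  between F and O: 10 + 12 − 8 = 14
Cheapest insertion is between B and F, adding 9.
New total = 76 + 9 = 85.

Adding 9 by placing P on the B–F leg.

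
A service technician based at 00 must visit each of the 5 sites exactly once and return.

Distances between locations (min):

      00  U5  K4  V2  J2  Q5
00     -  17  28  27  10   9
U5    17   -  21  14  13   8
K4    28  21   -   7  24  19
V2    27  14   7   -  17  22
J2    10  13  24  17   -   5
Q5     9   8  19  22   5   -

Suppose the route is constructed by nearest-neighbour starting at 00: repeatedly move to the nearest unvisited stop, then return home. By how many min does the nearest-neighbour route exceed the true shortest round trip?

From 00: Q5=9, J2=10, U5=17, V2=27, K4=28 → choose Q5 (9).
From Q5: J2=5, U5=8, K4=19, V2=22 → choose J2 (5).
From J2: U5=13, V2=17, K4=24 → choose U5 (13).
From U5: V2=14, K4=21 → choose V2 (14).
From V2: K4=7 → choose K4 (7).
NN route 00 → Q5 → J2 → U5 → V2 → K4 → 00 costs 76.
Optimal: 00 → U5 → V2 → K4 → Q5 → J2 → 00 costs 72 (by enumerating all 60 distinct tours).
Excess = 76 − 72 = 4.

4 min longer than the optimal tour.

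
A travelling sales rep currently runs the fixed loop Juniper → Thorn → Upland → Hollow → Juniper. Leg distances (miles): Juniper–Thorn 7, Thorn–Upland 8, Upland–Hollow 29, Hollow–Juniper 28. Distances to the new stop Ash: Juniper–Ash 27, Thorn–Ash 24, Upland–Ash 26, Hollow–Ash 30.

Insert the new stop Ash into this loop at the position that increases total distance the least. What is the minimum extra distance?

+27 miles — insert Ash between Upland and Hollow.

Insertion cost between consecutive stops i–j is d(i,Ash) + d(Ash,j) − d(i,j):
  between Juniper and Thorn: 27 + 24 − 7 = 44
  between Thorn and Upland: 24 + 26 − 8 = 42
  between Upland and Hollow: 26 + 30 − 29 = 27
  between Hollow and Juniper: 30 + 27 − 28 = 29
Cheapest insertion is between Upland and Hollow, adding 27.
New total = 72 + 27 = 99.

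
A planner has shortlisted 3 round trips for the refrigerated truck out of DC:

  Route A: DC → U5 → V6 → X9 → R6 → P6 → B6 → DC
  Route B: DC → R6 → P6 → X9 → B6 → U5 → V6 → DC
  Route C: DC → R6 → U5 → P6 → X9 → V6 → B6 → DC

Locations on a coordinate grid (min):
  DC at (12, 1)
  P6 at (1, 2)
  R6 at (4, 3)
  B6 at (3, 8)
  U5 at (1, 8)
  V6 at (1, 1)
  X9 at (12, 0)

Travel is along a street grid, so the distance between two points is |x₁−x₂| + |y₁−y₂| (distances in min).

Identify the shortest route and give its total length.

Route A: 18 + 7 + 12 + 11 + 4 + 8 + 16 = 76
Route B: 10 + 4 + 13 + 17 + 2 + 7 + 11 = 64
Route C: 10 + 8 + 6 + 13 + 12 + 9 + 16 = 74

Shortest is Route B, total 64 min.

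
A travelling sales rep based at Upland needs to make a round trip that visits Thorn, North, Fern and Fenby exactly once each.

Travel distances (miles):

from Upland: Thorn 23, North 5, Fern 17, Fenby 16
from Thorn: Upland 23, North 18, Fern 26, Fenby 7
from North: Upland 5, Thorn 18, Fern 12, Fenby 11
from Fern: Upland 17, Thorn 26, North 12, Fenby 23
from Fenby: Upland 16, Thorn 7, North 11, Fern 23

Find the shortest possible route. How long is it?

Minimum total distance: 66 miles.

With 4 stops there are 4!/2 = 12 distinct round trips (a route and its reverse cost the same).
Upland-Thorn-North-Fern-Fenby-Upland: 23+18+12+23+16 = 92
Upland-Thorn-North-Fenby-Fern-Upland: 23+18+11+23+17 = 92
Upland-Thorn-Fern-North-Fenby-Upland: 23+26+12+11+16 = 88
Upland-Thorn-Fern-Fenby-North-Upland: 23+26+23+11+5 = 88
Upland-Thorn-Fenby-North-Fern-Upland: 23+7+11+12+17 = 70
Upland-Thorn-Fenby-Fern-North-Upland: 23+7+23+12+5 = 70
Upland-North-Thorn-Fern-Fenby-Upland: 5+18+26+23+16 = 88
Upland-North-Thorn-Fenby-Fern-Upland: 5+18+7+23+17 = 70
Upland-North-Fern-Thorn-Fenby-Upland: 5+12+26+7+16 = 66
Upland-North-Fenby-Thorn-Fern-Upland: 5+11+7+26+17 = 66
Upland-Fern-Thorn-North-Fenby-Upland: 17+26+18+11+16 = 88
Upland-Fern-North-Thorn-Fenby-Upland: 17+12+18+7+16 = 70
The minimum is 66.
One optimal route: Upland → North → Fern → Thorn → Fenby → Upland (or its reverse).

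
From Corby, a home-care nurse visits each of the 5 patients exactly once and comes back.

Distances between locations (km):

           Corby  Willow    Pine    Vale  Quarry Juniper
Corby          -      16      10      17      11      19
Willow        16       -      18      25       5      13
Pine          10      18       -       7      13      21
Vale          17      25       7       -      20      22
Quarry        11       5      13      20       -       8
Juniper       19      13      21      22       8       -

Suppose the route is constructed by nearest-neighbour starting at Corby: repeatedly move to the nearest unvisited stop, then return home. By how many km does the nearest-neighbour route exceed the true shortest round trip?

From Corby: Pine=10, Quarry=11, Willow=16, Vale=17, Juniper=19 → choose Pine (10).
From Pine: Vale=7, Quarry=13, Willow=18, Juniper=21 → choose Vale (7).
From Vale: Quarry=20, Juniper=22, Willow=25 → choose Quarry (20).
From Quarry: Willow=5, Juniper=8 → choose Willow (5).
From Willow: Juniper=13 → choose Juniper (13).
NN route Corby → Pine → Vale → Quarry → Willow → Juniper → Corby costs 74.
Optimal: Corby → Willow → Quarry → Juniper → Vale → Pine → Corby costs 68 (by enumerating all 60 distinct tours).
Excess = 74 − 68 = 6.

Excess over optimum: 6 km.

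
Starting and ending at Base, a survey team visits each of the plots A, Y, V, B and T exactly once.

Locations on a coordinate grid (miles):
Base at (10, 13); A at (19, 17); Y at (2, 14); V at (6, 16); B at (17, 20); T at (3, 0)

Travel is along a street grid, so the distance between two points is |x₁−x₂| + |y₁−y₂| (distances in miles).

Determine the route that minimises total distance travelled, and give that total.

Minimum total distance: 74 miles.

Base - A - Y - V - B - T - Base: 13+20+6+15+34+20 = 108
Base - A - Y - V - T - B - Base: 13+20+6+19+34+14 = 106
Base - A - Y - B - V - T - Base: 13+20+21+15+19+20 = 108
Base - A - Y - B - T - V - Base: 13+20+21+34+19+7 = 114
Base - A - Y - T - V - B - Base: 13+20+15+19+15+14 = 96
Base - A - Y - T - B - V - Base: 13+20+15+34+15+7 = 104
Base - A - V - Y - B - T - Base: 13+14+6+21+34+20 = 108
Base - A - V - Y - T - B - Base: 13+14+6+15+34+14 = 96
Base - A - V - B - Y - T - Base: 13+14+15+21+15+20 = 98
Base - A - V - B - T - Y - Base: 13+14+15+34+15+9 = 100
Base - A - V - T - Y - B - Base: 13+14+19+15+21+14 = 96
Base - A - V - T - B - Y - Base: 13+14+19+34+21+9 = 110
Base - A - B - Y - V - T - Base: 13+5+21+6+19+20 = 84
Base - A - B - Y - T - V - Base: 13+5+21+15+19+7 = 80
… (46 more)
Base - A - B - V - Y - T - Base: 13+5+15+6+15+20 = 74  ← best
The minimum is 74.
One optimal route: Base → A → B → V → Y → T → Base (or its reverse).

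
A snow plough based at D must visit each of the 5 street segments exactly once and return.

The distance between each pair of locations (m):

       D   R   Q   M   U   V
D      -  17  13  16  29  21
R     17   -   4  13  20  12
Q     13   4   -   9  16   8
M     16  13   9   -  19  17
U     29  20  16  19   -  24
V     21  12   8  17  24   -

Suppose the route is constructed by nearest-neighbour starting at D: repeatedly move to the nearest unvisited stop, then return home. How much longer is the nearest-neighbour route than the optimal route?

The nearest-neighbour route is 6 m longer than optimal.

From D: Q=13, M=16, R=17, V=21, U=29 → choose Q (13).
From Q: R=4, V=8, M=9, U=16 → choose R (4).
From R: V=12, M=13, U=20 → choose V (12).
From V: M=17, U=24 → choose M (17).
From M: U=19 → choose U (19).
NN route D → Q → R → V → M → U → D costs 94.
Optimal: D → R → Q → V → U → M → D costs 88 (by enumerating all 60 distinct tours).
Excess = 94 − 88 = 6.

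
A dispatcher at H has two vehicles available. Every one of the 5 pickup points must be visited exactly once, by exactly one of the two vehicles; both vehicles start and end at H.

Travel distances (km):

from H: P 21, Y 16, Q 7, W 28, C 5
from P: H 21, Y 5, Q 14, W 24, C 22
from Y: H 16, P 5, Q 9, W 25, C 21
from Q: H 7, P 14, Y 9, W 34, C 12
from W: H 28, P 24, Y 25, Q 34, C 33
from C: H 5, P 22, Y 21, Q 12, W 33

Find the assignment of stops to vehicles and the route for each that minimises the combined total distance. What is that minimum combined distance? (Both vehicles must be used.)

Minimum combined distance: 83 km.

There are 2^4 − 1 = 15 ways to divide the 5 stops into two non-empty groups. For each, the best each vehicle can do is its own shortest tour through its group:
  {P} + {Y, Q, W, C}: 42 + 79 = 121
  {Y} + {P, Q, W, C}: 32 + 83 = 115
  {P, Y} + {Q, W, C}: 42 + 79 = 121
  {Q} + {P, Y, W, C}: 14 + 83 = 97
  {P, Q} + {Y, W, C}: 42 + 79 = 121
  {Y, Q} + {P, W, C}: 32 + 79 = 111
  … (15 splits in total)
  {P, Y, Q, W} + {C}: 73 + 10 = 83  ← best
Best: vehicle 1 H → Q → Y → P → W → H = 73; vehicle 2 H → C → H = 10; combined 83.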